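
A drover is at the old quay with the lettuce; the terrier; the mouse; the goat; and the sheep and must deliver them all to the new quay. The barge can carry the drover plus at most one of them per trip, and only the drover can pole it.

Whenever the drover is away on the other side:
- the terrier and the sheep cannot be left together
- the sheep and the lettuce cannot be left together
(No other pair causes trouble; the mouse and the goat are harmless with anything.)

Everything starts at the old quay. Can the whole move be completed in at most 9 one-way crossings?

Counting alone: the drover can take at most 1 across per trip to the new quay, so moving all 5 needs at least 5 loaded trips out, with a return between consecutive ones — at least 9 crossings.
The safety rule pushes this higher. Following every safe sequence of crossings, the most of the 5 that can be at the new quay as the barge arrives there on crossing 9 is 4 — never all 5.
So the move cannot be finished within 9 crossings. (The shortest complete plan takes 11:)
1. Drover goes to the new quay with the sheep.
2. Drover goes back to the old quay alone.
3. Drover goes to the new quay with the lettuce.
4. Drover goes back to the old quay with the sheep.
5. Drover goes to the new quay with the terrier.
6. Drover goes back to the old quay alone.
7. Drover goes to the new quay with the mouse.
8. Drover goes back to the old quay alone.
9. Drover goes to the new quay with the goat.
10. Drover goes back to the old quay alone.
11. Drover goes to the new quay with the sheep.

No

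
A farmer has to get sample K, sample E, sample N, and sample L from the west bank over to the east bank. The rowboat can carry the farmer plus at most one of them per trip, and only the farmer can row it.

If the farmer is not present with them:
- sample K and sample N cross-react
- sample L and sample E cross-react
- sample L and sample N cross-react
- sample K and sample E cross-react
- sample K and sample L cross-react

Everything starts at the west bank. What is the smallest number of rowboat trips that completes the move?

impossible

Whatever the first load, the items left behind include a forbidden pair without the farmer. No opening move is safe, so no plan exists.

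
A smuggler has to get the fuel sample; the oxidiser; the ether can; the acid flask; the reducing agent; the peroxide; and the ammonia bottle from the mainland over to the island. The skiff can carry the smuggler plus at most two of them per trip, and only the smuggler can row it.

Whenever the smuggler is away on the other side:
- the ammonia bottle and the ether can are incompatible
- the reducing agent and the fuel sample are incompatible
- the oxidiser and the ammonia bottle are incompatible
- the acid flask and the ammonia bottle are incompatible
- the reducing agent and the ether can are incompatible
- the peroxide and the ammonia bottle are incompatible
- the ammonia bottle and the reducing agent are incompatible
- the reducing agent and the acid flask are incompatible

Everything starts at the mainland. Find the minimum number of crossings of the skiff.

11

Counting alone: the smuggler can take at most 2 across per trip to the island, so moving all 7 needs at least 4 loaded trips out, with a return between consecutive ones — at least 7 crossings.
The safety rule pushes this higher. Following every safe sequence of crossings, the most of the 7 that can be at the island as the skiff arrives there on crossings 7, 9 is 5, 6 respectively — never all 7.
So no plan with fewer than 11 crossings exists, and this one achieves 11:
1. Smuggler goes to the island with the ammonia bottle and the reducing agent.  [the mainland: the acid flask, the ether can, the fuel sample, the oxidiser, the peroxide | the island: the ammonia bottle, the reducing agent]
2. Smuggler goes back to the mainland with the reducing agent.  [the mainland: the acid flask, the ether can, the fuel sample, the oxidiser, the peroxide, the reducing agent | the island: the ammonia bottle]
3. Smuggler goes to the island with the fuel sample and the reducing agent.  [the mainland: the acid flask, the ether can, the oxidiser, the peroxide | the island: the ammonia bottle, the fuel sample, the reducing agent]
4. Smuggler goes back to the mainland with the reducing agent.  [the mainland: the acid flask, the ether can, the oxidiser, the peroxide, the reducing agent | the island: the ammonia bottle, the fuel sample]
5. Smuggler goes to the island with the acid flask and the ether can.  [the mainland: the oxidiser, the peroxide, the reducing agent | the island: the acid flask, the ammonia bottle, the ether can, the fuel sample]
6. Smuggler goes back to the mainland with the ammonia bottle.  [the mainland: the ammonia bottle, the oxidiser, the peroxide, the reducing agent | the island: the acid flask, the ether can, the fuel sample]
7. Smuggler goes to the island with the ammonia bottle and the oxidiser.  [the mainland: the peroxide, the reducing agent | the island: the acid flask, the ammonia bottle, the ether can, the fuel sample, the oxidiser]
8. Smuggler goes back to the mainland with the ammonia bottle.  [the mainland: the ammonia bottle, the peroxide, the reducing agent | the island: the acid flask, the ether can, the fuel sample, the oxidiser]
9. Smuggler goes to the island with the peroxide and the reducing agent.  [the mainland: the ammonia bottle | the island: the acid flask, the ether can, the fuel sample, the oxidiser, the peroxide, the reducing agent]
10. Smuggler goes back to the mainland with the reducing agent.  [the mainland: the ammonia bottle, the reducing agent | the island: the acid flask, the ether can, the fuel sample, the oxidiser, the peroxide]
11. Smuggler goes to the island with the ammonia bottle and the reducing agent.  [the mainland: — | the island: the acid flask, the ammonia bottle, the ether can, the fuel sample, the oxidiser, the peroxide, the reducing agent]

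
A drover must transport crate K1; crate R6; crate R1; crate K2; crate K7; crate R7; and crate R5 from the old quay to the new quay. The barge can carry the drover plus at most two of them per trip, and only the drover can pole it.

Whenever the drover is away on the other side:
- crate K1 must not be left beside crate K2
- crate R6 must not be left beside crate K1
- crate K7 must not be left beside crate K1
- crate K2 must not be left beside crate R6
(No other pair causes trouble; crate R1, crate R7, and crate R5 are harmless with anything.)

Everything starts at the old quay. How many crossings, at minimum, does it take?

11

Counting alone: the drover can take at most 2 across per trip to the new quay, so moving all 7 needs at least 4 loaded trips out, with a return between consecutive ones — at least 7 crossings.
The safety rule pushes this higher. Following every safe sequence of crossings, the most of the 7 that can be at the new quay as the barge arrives there on crossings 7, 9 is 5, 6 respectively — never all 7.
So no plan with fewer than 11 crossings exists, and this one achieves 11:
1. Drover goes to the new quay with crate K1 and crate R6.  [the old quay: crate K2, crate K7, crate R1, crate R5, crate R7 | the new quay: crate K1, crate R6]
2. Drover goes back to the old quay with crate K1.  [the old quay: crate K1, crate K2, crate K7, crate R1, crate R5, crate R7 | the new quay: crate R6]
3. Drover goes to the new quay with crate K1 and crate R1.  [the old quay: crate K2, crate K7, crate R5, crate R7 | the new quay: crate K1, crate R1, crate R6]
4. Drover goes back to the old quay with crate K1.  [the old quay: crate K1, crate K2, crate K7, crate R5, crate R7 | the new quay: crate R1, crate R6]
5. Drover goes to the new quay with crate K1 and crate K7.  [the old quay: crate K2, crate R5, crate R7 | the new quay: crate K1, crate K7, crate R1, crate R6]
6. Drover goes back to the old quay with crate K1.  [the old quay: crate K1, crate K2, crate R5, crate R7 | the new quay: crate K7, crate R1, crate R6]
7. Drover goes to the new quay with crate K1 and crate R7.  [the old quay: crate K2, crate R5 | the new quay: crate K1, crate K7, crate R1, crate R6, crate R7]
8. Drover goes back to the old quay with crate K1.  [the old quay: crate K1, crate K2, crate R5 | the new quay: crate K7, crate R1, crate R6, crate R7]
9. Drover goes to the new quay with crate K1 and crate R5.  [the old quay: crate K2 | the new quay: crate K1, crate K7, crate R1, crate R5, crate R6, crate R7]
10. Drover goes back to the old quay with crate K1.  [the old quay: crate K1, crate K2 | the new quay: crate K7, crate R1, crate R5, crate R6, crate R7]
11. Drover goes to the new quay with crate K1 and crate K2.  [the old quay: — | the new quay: crate K1, crate K2, crate K7, crate R1, crate R5, crate R6, crate R7]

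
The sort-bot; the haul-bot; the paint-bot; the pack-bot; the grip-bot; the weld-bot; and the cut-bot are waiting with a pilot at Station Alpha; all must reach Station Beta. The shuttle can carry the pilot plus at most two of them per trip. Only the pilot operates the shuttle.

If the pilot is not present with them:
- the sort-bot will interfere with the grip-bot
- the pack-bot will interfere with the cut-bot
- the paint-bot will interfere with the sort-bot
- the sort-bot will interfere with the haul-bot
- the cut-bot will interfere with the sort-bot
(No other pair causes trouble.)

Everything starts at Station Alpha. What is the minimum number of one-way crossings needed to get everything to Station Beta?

Counting alone: the pilot can take at most 2 across per trip to Station Beta, so moving all 7 needs at least 4 loaded trips out, with a return between consecutive ones — at least 7 crossings.
The safety rule pushes this higher. Following every safe sequence of crossings, the most of the 7 that can be at Station Beta as the shuttle arrives there on crossing 7 is 6 — never all 7.
So no plan with fewer than 9 crossings exists, and this one achieves 9:
1. Pilot goes to Station Beta with the pack-bot and the sort-bot.  [Station Alpha: the cut-bot, the grip-bot, the haul-bot, the paint-bot, the weld-bot | Station Beta: the pack-bot, the sort-bot]
2. Pilot goes back to Station Alpha alone.  [Station Alpha: the cut-bot, the grip-bot, the haul-bot, the paint-bot, the weld-bot | Station Beta: the pack-bot, the sort-bot]
3. Pilot goes to Station Beta with the weld-bot.  [Station Alpha: the cut-bot, the grip-bot, the haul-bot, the paint-bot | Station Beta: the pack-bot, the sort-bot, the weld-bot]
4. Pilot goes back to Station Alpha alone.  [Station Alpha: the cut-bot, the grip-bot, the haul-bot, the paint-bot | Station Beta: the pack-bot, the sort-bot, the weld-bot]
5. Pilot goes to Station Beta with the haul-bot and the paint-bot.  [Station Alpha: the cut-bot, the grip-bot | Station Beta: the haul-bot, the pack-bot, the paint-bot, the sort-bot, the weld-bot]
6. Pilot goes back to Station Alpha with the sort-bot.  [Station Alpha: the cut-bot, the grip-bot, the sort-bot | Station Beta: the haul-bot, the pack-bot, the paint-bot, the weld-bot]
7. Pilot goes to Station Beta with the grip-bot and the sort-bot.  [Station Alpha: the cut-bot | Station Beta: the grip-bot, the haul-bot, the pack-bot, the paint-bot, the sort-bot, the weld-bot]
8. Pilot goes back to Station Alpha with the sort-bot.  [Station Alpha: the cut-bot, the sort-bot | Station Beta: the grip-bot, the haul-bot, the pack-bot, the paint-bot, the weld-bot]
9. Pilot goes to Station Beta with the cut-bot and the sort-bot.  [Station Alpha: — | Station Beta: the cut-bot, the grip-bot, the haul-bot, the pack-bot, the paint-bot, the sort-bot, the weld-bot]

9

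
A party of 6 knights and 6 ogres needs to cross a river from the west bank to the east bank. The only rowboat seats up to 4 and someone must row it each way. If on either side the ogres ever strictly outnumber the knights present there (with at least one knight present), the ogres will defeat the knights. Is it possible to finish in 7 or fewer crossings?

Counting alone: each trip to the east bank takes at most 4 across and each return brings at least 1 back, so after t trips out (and t−1 returns) at most 4t − (t−1) of the 12 are across; that first reaches 12 at t = 4, so at least 7 crossings are needed.
The safety rule pushes this higher. Following every safe sequence of crossings, the most of the 12 that can be at the east bank as the rowboat arrives there on crossing 7 is 11 — never all 12.
So the move cannot be finished within 7 crossings. (The shortest complete plan takes 9:)
1. 2 ogres → the east bank.  (the west bank: 6K 4O; the east bank: 0K 2O)
2. 1 ogre ← the west bank.  (the west bank: 6K 5O; the east bank: 0K 1O)
3. 4 ogres → the east bank.  (the west bank: 6K 1O; the east bank: 0K 5O)
4. 1 ogre ← the west bank.  (the west bank: 6K 2O; the east bank: 0K 4O)
5. 4 knights → the east bank.  (the west bank: 2K 2O; the east bank: 4K 4O)
6. 1 knight and 1 ogre ← the west bank.  (the west bank: 3K 3O; the east bank: 3K 3O)
7. 2 knights and 2 ogres → the east bank.  (the west bank: 1K 1O; the east bank: 5K 5O)
8. 1 knight and 1 ogre ← the west bank.  (the west bank: 2K 2O; the east bank: 4K 4O)
9. 2 knights and 2 ogres → the east bank.  (the west bank: 0K 0O; the east bank: 6K 6O)

No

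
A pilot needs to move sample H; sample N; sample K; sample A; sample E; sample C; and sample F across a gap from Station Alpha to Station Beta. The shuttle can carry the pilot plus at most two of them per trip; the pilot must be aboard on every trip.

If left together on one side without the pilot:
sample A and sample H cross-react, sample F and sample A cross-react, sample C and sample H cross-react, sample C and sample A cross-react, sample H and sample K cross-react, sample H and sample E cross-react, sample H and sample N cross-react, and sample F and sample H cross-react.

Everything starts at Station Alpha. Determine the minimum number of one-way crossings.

Counting alone: the pilot can take at most 2 across per trip to Station Beta, so moving all 7 needs at least 4 loaded trips out, with a return between consecutive ones — at least 7 crossings.
The safety rule pushes this higher. Following every safe sequence of crossings, the most of the 7 that can be at Station Beta as the shuttle arrives there on crossings 7, 9 is 5, 6 respectively — never all 7.
So no plan with fewer than 11 crossings exists, and this one achieves 11:
1. Pilot goes to Station Beta with sample A and sample H.  [Station Alpha: sample C, sample E, sample F, sample K, sample N | Station Beta: sample A, sample H]
2. Pilot goes back to Station Alpha with sample H.  [Station Alpha: sample C, sample E, sample F, sample H, sample K, sample N | Station Beta: sample A]
3. Pilot goes to Station Beta with sample H and sample N.  [Station Alpha: sample C, sample E, sample F, sample K | Station Beta: sample A, sample H, sample N]
4. Pilot goes back to Station Alpha with sample H.  [Station Alpha: sample C, sample E, sample F, sample H, sample K | Station Beta: sample A, sample N]
5. Pilot goes to Station Beta with sample H and sample K.  [Station Alpha: sample C, sample E, sample F | Station Beta: sample A, sample H, sample K, sample N]
6. Pilot goes back to Station Alpha with sample H.  [Station Alpha: sample C, sample E, sample F, sample H | Station Beta: sample A, sample K, sample N]
7. Pilot goes to Station Beta with sample E and sample H.  [Station Alpha: sample C, sample F | Station Beta: sample A, sample E, sample H, sample K, sample N]
8. Pilot goes back to Station Alpha with sample H.  [Station Alpha: sample C, sample F, sample H | Station Beta: sample A, sample E, sample K, sample N]
9. Pilot goes to Station Beta with sample C and sample F.  [Station Alpha: sample H | Station Beta: sample A, sample C, sample E, sample F, sample K, sample N]
10. Pilot goes back to Station Alpha with sample A.  [Station Alpha: sample A, sample H | Station Beta: sample C, sample E, sample F, sample K, sample N]
11. Pilot goes to Station Beta with sample A and sample H.  [Station Alpha: — | Station Beta: sample A, sample C, sample E, sample F, sample H, sample K, sample N]

11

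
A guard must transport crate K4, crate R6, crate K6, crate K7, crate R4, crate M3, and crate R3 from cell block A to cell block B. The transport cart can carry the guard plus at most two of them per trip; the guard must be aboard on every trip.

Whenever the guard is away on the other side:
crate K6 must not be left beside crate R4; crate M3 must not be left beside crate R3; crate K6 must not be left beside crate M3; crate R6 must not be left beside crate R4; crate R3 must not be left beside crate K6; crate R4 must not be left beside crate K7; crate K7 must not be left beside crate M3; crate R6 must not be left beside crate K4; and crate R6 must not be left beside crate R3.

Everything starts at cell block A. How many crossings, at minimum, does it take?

impossible

Whatever the first load, the items left behind include a forbidden pair without the guard. No opening move is safe, so no plan exists.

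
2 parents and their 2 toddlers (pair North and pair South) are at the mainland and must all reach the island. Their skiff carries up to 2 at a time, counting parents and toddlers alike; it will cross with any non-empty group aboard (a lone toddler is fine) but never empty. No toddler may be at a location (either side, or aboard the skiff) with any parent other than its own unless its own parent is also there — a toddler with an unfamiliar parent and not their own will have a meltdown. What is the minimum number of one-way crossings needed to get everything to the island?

5

Counting alone: each trip to the island takes at most 2 across and each return brings at least 1 back, so after t trips out (and t−1 returns) at most 2t − (t−1) of the 4 are across; that first reaches 4 at t = 3, so at least 5 crossings are needed.
The plan below uses exactly 5 crossings, so it is optimal:
1. parent North and toddler North cross → the island.
2. parent North crosses ← the mainland.
3. parent North and parent South cross → the island.
4. parent South crosses ← the mainland.
5. parent South and toddler South cross → the island.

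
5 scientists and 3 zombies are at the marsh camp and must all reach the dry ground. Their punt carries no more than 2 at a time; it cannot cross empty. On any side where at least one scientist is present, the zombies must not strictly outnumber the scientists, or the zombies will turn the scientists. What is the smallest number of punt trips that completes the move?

Counting alone: each trip to the dry ground takes at most 2 across and each return brings at least 1 back, so after t trips out (and t−1 returns) at most 2t − (t−1) of the 8 are across; that first reaches 8 at t = 7, so at least 13 crossings are needed.
The plan below uses exactly 13 crossings, so it is optimal:
1. 2 zombies → the dry ground.  (the marsh camp: 5S 1Z; the dry ground: 0S 2Z)
2. 1 zombie ← the marsh camp.  (the marsh camp: 5S 2Z; the dry ground: 0S 1Z)
3. 2 zombies → the dry ground.  (the marsh camp: 5S 0Z; the dry ground: 0S 3Z)
4. 1 zombie ← the marsh camp.  (the marsh camp: 5S 1Z; the dry ground: 0S 2Z)
5. 2 scientists → the dry ground.  (the marsh camp: 3S 1Z; the dry ground: 2S 2Z)
6. 1 zombie ← the marsh camp.  (the marsh camp: 3S 2Z; the dry ground: 2S 1Z)
7. 1 scientist and 1 zombie → the dry ground.  (the marsh camp: 2S 1Z; the dry ground: 3S 2Z)
8. 1 zombie ← the marsh camp.  (the marsh camp: 2S 2Z; the dry ground: 3S 1Z)
9. 2 zombies → the dry ground.  (the marsh camp: 2S 0Z; the dry ground: 3S 3Z)
10. 1 zombie ← the marsh camp.  (the marsh camp: 2S 1Z; the dry ground: 3S 2Z)
11. 1 scientist and 1 zombie → the dry ground.  (the marsh camp: 1S 0Z; the dry ground: 4S 3Z)
12. 1 zombie ← the marsh camp.  (the marsh camp: 1S 1Z; the dry ground: 4S 2Z)
13. 1 scientist and 1 zombie → the dry ground.  (the marsh camp: 0S 0Z; the dry ground: 5S 3Z)

13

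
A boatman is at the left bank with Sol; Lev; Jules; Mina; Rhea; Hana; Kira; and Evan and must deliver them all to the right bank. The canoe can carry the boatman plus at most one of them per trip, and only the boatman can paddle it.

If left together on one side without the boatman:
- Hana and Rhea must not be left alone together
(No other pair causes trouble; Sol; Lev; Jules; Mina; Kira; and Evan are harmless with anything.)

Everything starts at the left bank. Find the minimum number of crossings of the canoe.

Counting alone: the boatman can take at most 1 across per trip to the right bank, so moving all 8 needs at least 8 loaded trips out, with a return between consecutive ones — at least 15 crossings.
The plan below uses exactly 15 crossings, so it is optimal:
1. Boatman goes to the right bank with Rhea.
2. Boatman goes back to the left bank alone.
3. Boatman goes to the right bank with Sol.
4. Boatman goes back to the left bank alone.
5. Boatman goes to the right bank with Lev.
6. Boatman goes back to the left bank alone.
7. Boatman goes to the right bank with Jules.
8. Boatman goes back to the left bank alone.
9. Boatman goes to the right bank with Mina.
10. Boatman goes back to the left bank alone.
11. Boatman goes to the right bank with Kira.
12. Boatman goes back to the left bank alone.
13. Boatman goes to the right bank with Evan.
14. Boatman goes back to the left bank alone.
15. Boatman goes to the right bank with Hana.

15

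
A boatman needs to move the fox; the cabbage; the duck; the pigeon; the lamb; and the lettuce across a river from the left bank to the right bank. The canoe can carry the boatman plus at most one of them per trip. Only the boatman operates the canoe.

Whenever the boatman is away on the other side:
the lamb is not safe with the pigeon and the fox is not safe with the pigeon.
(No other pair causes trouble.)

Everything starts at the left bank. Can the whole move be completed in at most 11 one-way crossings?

No

Counting alone: the boatman can take at most 1 across per trip to the right bank, so moving all 6 needs at least 6 loaded trips out, with a return between consecutive ones — at least 11 crossings.
The safety rule pushes this higher. Following every safe sequence of crossings, the most of the 6 that can be at the right bank as the canoe arrives there on crossing 11 is 5 — never all 6.
So the move cannot be finished within 11 crossings. (The shortest complete plan takes 13:)
1. Boatman goes to the right bank with the pigeon.  [the left bank: the cabbage, the duck, the fox, the lamb, the lettuce | the right bank: the pigeon]
2. Boatman goes back to the left bank alone.  [the left bank: the cabbage, the duck, the fox, the lamb, the lettuce | the right bank: the pigeon]
3. Boatman goes to the right bank with the fox.  [the left bank: the cabbage, the duck, the lamb, the lettuce | the right bank: the fox, the pigeon]
4. Boatman goes back to the left bank with the pigeon.  [the left bank: the cabbage, the duck, the lamb, the lettuce, the pigeon | the right bank: the fox]
5. Boatman goes to the right bank with the lamb.  [the left bank: the cabbage, the duck, the lettuce, the pigeon | the right bank: the fox, the lamb]
6. Boatman goes back to the left bank alone.  [the left bank: the cabbage, the duck, the lettuce, the pigeon | the right bank: the fox, the lamb]
7. Boatman goes to the right bank with the cabbage.  [the left bank: the duck, the lettuce, the pigeon | the right bank: the cabbage, the fox, the lamb]
8. Boatman goes back to the left bank alone.  [the left bank: the duck, the lettuce, the pigeon | the right bank: the cabbage, the fox, the lamb]
9. Boatman goes to the right bank with the duck.  [the left bank: the lettuce, the pigeon | the right bank: the cabbage, the duck, the fox, the lamb]
10. Boatman goes back to the left bank alone.  [the left bank: the lettuce, the pigeon | the right bank: the cabbage, the duck, the fox, the lamb]
11. Boatman goes to the right bank with the lettuce.  [the left bank: the pigeon | the right bank: the cabbage, the duck, the fox, the lamb, the lettuce]
12. Boatman goes back to the left bank alone.  [the left bank: the pigeon | the right bank: the cabbage, the duck, the fox, the lamb, the lettuce]
13. Boatman goes to the right bank with the pigeon.  [the left bank: — | the right bank: the cabbage, the duck, the fox, the lamb, the lettuce, the pigeon]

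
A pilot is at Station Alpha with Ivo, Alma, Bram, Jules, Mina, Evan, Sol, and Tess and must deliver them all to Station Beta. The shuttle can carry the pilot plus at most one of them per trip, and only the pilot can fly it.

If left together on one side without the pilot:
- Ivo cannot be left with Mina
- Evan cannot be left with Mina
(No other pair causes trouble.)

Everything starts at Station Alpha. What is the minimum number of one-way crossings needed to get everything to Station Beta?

Counting alone: the pilot can take at most 1 across per trip to Station Beta, so moving all 8 needs at least 8 loaded trips out, with a return between consecutive ones — at least 15 crossings.
The safety rule pushes this higher. Following every safe sequence of crossings, the most of the 8 that can be at Station Beta as the shuttle arrives there on crossing 15 is 7 — never all 8.
So no plan with fewer than 17 crossings exists, and this one achieves 17:
1. Pilot goes to Station Beta with Mina.  [Station Alpha: Alma, Bram, Evan, Ivo, Jules, Sol, Tess | Station Beta: Mina]
2. Pilot goes back to Station Alpha alone.  [Station Alpha: Alma, Bram, Evan, Ivo, Jules, Sol, Tess | Station Beta: Mina]
3. Pilot goes to Station Beta with Ivo.  [Station Alpha: Alma, Bram, Evan, Jules, Sol, Tess | Station Beta: Ivo, Mina]
4. Pilot goes back to Station Alpha with Mina.  [Station Alpha: Alma, Bram, Evan, Jules, Mina, Sol, Tess | Station Beta: Ivo]
5. Pilot goes to Station Beta with Evan.  [Station Alpha: Alma, Bram, Jules, Mina, Sol, Tess | Station Beta: Evan, Ivo]
6. Pilot goes back to Station Alpha alone.  [Station Alpha: Alma, Bram, Jules, Mina, Sol, Tess | Station Beta: Evan, Ivo]
7. Pilot goes to Station Beta with Alma.  [Station Alpha: Bram, Jules, Mina, Sol, Tess | Station Beta: Alma, Evan, Ivo]
8. Pilot goes back to Station Alpha alone.  [Station Alpha: Bram, Jules, Mina, Sol, Tess | Station Beta: Alma, Evan, Ivo]
9. Pilot goes to Station Beta with Bram.  [Station Alpha: Jules, Mina, Sol, Tess | Station Beta: Alma, Bram, Evan, Ivo]
10. Pilot goes back to Station Alpha alone.  [Station Alpha: Jules, Mina, Sol, Tess | Station Beta: Alma, Bram, Evan, Ivo]
11. Pilot goes to Station Beta with Jules.  [Station Alpha: Mina, Sol, Tess | Station Beta: Alma, Bram, Evan, Ivo, Jules]
12. Pilot goes back to Station Alpha alone.  [Station Alpha: Mina, Sol, Tess | Station Beta: Alma, Bram, Evan, Ivo, Jules]
13. Pilot goes to Station Beta with Sol.  [Station Alpha: Mina, Tess | Station Beta: Alma, Bram, Evan, Ivo, Jules, Sol]
14. Pilot goes back to Station Alpha alone.  [Station Alpha: Mina, Tess | Station Beta: Alma, Bram, Evan, Ivo, Jules, Sol]
15. Pilot goes to Station Beta with Tess.  [Station Alpha: Mina | Station Beta: Alma, Bram, Evan, Ivo, Jules, Sol, Tess]
16. Pilot goes back to Station Alpha alone.  [Station Alpha: Mina | Station Beta: Alma, Bram, Evan, Ivo, Jules, Sol, Tess]
17. Pilot goes to Station Beta with Mina.  [Station Alpha: — | Station Beta: Alma, Bram, Evan, Ivo, Jules, Mina, Sol, Tess]

17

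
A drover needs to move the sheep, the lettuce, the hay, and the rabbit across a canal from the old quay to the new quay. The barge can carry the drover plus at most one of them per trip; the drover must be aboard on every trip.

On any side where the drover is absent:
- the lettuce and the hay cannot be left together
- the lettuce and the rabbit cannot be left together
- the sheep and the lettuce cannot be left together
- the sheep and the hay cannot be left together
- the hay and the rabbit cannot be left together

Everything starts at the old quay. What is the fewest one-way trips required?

impossible

Whatever the first load, the items left behind include a forbidden pair without the drover. No opening move is safe, so no plan exists.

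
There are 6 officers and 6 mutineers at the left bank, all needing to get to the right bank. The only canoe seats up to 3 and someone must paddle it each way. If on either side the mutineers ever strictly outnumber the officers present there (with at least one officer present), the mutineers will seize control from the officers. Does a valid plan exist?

Following every safe sequence of crossings from the start, the most of the 12 that can be at the right bank as the canoe arrives there on crossings 1, 3, 5 is 3, 5, 6 respectively; the best ever achieved is 6 of 12.
From crossing 7 on, no configuration arises that was not already reachable earlier: only 17 distinct safe configurations (who is on which side, and where the canoe is) can ever be reached, none of them has everyone across, and every continuation just revisits them. They are: 0 officers + 0 mutineers across (canoe back at the start); 0 officers + 1 mutineer across (canoe there); 0 officers + 1 mutineer across (canoe back at the start); 0 officers + 2 mutineers across (canoe there); 0 officers + 2 mutineers across (canoe back at the start); 0 officers + 3 mutineers across (canoe there); 0 officers + 3 mutineers across (canoe back at the start); 0 officers + 4 mutineers across (canoe there); 0 officers + 4 mutineers across (canoe back at the start); 0 officers + 5 mutineers across (canoe there); 0 officers + 5 mutineers across (canoe back at the start); 0 officers + 6 mutineers across (canoe there); 1 officer + 1 mutineer across (canoe there); 1 officer + 1 mutineer across (canoe back at the start); 2 officers + 2 mutineers across (canoe there); 2 officers + 2 mutineers across (canoe back at the start); 3 officers + 3 mutineers across (canoe there). So no valid plan exists.

No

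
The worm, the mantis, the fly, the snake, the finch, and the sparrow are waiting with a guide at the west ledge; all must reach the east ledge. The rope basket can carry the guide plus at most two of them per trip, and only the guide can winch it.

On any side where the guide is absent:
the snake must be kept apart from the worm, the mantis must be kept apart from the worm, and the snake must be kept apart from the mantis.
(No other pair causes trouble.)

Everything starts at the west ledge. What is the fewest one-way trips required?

Counting alone: the guide can take at most 2 across per trip to the east ledge, so moving all 6 needs at least 3 loaded trips out, with a return between consecutive ones — at least 5 crossings.
The safety rule pushes this higher. Following every safe sequence of crossings, the most of the 6 that can be at the east ledge as the rope basket arrives there on crossings 5, 7 is 4, 5 respectively — never all 6.
So no plan with fewer than 9 crossings exists, and this one achieves 9:
1. Guide goes to the east ledge with the mantis and the worm.
2. Guide goes back to the west ledge with the worm.
3. Guide goes to the east ledge with the fly and the worm.
4. Guide goes back to the west ledge with the worm.
5. Guide goes to the east ledge with the finch and the worm.
6. Guide goes back to the west ledge with the worm.
7. Guide goes to the east ledge with the sparrow and the worm.
8. Guide goes back to the west ledge with the worm.
9. Guide goes to the east ledge with the snake and the worm.

9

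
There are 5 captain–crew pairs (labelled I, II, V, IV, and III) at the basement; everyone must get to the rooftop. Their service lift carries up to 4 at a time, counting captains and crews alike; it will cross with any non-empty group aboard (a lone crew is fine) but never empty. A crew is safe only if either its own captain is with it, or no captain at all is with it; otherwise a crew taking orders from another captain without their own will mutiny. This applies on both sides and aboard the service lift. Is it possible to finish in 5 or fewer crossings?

Counting alone: each trip to the rooftop takes at most 4 across and each return brings at least 1 back, so after t trips out (and t−1 returns) at most 4t − (t−1) of the 10 are across; that first reaches 10 at t = 3, so at least 5 crossings are needed.
The safety rule pushes this higher. Following every safe sequence of crossings, the most of the 10 that can be at the rooftop as the service lift arrives there on crossing 5 is 9 — never all 10.
So the move cannot be finished within 5 crossings. (The shortest complete plan takes 7:)
1. captain I and crew I cross → the rooftop.
2. captain I crosses ← the basement.
3. crew II, crew III, crew IV, and crew V cross → the rooftop.
4. crew I crosses ← the basement.
5. captain II, captain III, captain IV, and captain V cross → the rooftop.
6. captain II and crew II cross ← the basement.
7. captain I, captain II, crew I, and crew II cross → the rooftop.

No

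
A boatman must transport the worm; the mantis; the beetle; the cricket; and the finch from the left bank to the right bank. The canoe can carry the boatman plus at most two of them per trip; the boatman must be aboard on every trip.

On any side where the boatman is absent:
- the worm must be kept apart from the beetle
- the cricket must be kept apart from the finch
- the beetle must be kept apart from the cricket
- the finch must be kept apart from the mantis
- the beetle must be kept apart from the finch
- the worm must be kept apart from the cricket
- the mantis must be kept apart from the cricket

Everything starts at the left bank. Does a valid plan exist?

Whatever the first load, the items left behind include a forbidden pair without the boatman. No opening move is safe, so no plan exists.

No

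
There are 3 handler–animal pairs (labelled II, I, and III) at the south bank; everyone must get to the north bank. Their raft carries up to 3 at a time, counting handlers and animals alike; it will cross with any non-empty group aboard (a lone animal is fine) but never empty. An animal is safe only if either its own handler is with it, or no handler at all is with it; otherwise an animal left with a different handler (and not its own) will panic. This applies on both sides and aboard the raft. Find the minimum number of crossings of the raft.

5

Counting alone: each trip to the north bank takes at most 3 across and each return brings at least 1 back, so after t trips out (and t−1 returns) at most 3t − (t−1) of the 6 are across; that first reaches 6 at t = 3, so at least 5 crossings are needed.
The plan below uses exactly 5 crossings, so it is optimal:
1. animal II and handler II cross → the north bank.
2. handler II crosses ← the south bank.
3. handler I, handler II, and handler III cross → the north bank.
4. animal II crosses ← the south bank.
5. animal I, animal II, and animal III cross → the north bank.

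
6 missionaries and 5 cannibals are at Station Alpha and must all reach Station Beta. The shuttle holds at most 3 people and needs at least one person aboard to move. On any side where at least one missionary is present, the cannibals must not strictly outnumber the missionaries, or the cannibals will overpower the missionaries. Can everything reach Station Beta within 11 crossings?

Yes — this plan uses 9 crossings (≤ 11):
1. 3 cannibals → Station Beta.  (Station Alpha: 6M 2C; Station Beta: 0M 3C)
2. 1 cannibal ← Station Alpha.  (Station Alpha: 6M 3C; Station Beta: 0M 2C)
3. 3 missionaries → Station Beta.  (Station Alpha: 3M 3C; Station Beta: 3M 2C)
4. 1 missionary ← Station Alpha.  (Station Alpha: 4M 3C; Station Beta: 2M 2C)
5. 2 missionaries and 1 cannibal → Station Beta.  (Station Alpha: 2M 2C; Station Beta: 4M 3C)
6. 1 missionary ← Station Alpha.  (Station Alpha: 3M 2C; Station Beta: 3M 3C)
7. 2 missionaries and 1 cannibal → Station Beta.  (Station Alpha: 1M 1C; Station Beta: 5M 4C)
8. 1 missionary ← Station Alpha.  (Station Alpha: 2M 1C; Station Beta: 4M 4C)
9. 2 missionaries and 1 cannibal → Station Beta.  (Station Alpha: 0M 0C; Station Beta: 6M 5C)

Yes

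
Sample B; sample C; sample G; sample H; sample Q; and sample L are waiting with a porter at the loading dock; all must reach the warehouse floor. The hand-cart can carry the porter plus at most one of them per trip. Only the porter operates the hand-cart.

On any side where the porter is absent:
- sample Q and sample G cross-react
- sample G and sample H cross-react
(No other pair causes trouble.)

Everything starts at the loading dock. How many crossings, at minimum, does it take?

13

Counting alone: the porter can take at most 1 across per trip to the warehouse floor, so moving all 6 needs at least 6 loaded trips out, with a return between consecutive ones — at least 11 crossings.
The safety rule pushes this higher. Following every safe sequence of crossings, the most of the 6 that can be at the warehouse floor as the hand-cart arrives there on crossing 11 is 5 — never all 6.
So no plan with fewer than 13 crossings exists, and this one achieves 13:
1. Porter goes to the warehouse floor with sample G.  [the loading dock: sample B, sample C, sample H, sample L, sample Q | the warehouse floor: sample G]
2. Porter goes back to the loading dock alone.  [the loading dock: sample B, sample C, sample H, sample L, sample Q | the warehouse floor: sample G]
3. Porter goes to the warehouse floor with sample B.  [the loading dock: sample C, sample H, sample L, sample Q | the warehouse floor: sample B, sample G]
4. Porter goes back to the loading dock alone.  [the loading dock: sample C, sample H, sample L, sample Q | the warehouse floor: sample B, sample G]
5. Porter goes to the warehouse floor with sample C.  [the loading dock: sample H, sample L, sample Q | the warehouse floor: sample B, sample C, sample G]
6. Porter goes back to the loading dock alone.  [the loading dock: sample H, sample L, sample Q | the warehouse floor: sample B, sample C, sample G]
7. Porter goes to the warehouse floor with sample H.  [the loading dock: sample L, sample Q | the warehouse floor: sample B, sample C, sample G, sample H]
8. Porter goes back to the loading dock with sample G.  [the loading dock: sample G, sample L, sample Q | the warehouse floor: sample B, sample C, sample H]
9. Porter goes to the warehouse floor with sample Q.  [the loading dock: sample G, sample L | the warehouse floor: sample B, sample C, sample H, sample Q]
10. Porter goes back to the loading dock alone.  [the loading dock: sample G, sample L | the warehouse floor: sample B, sample C, sample H, sample Q]
11. Porter goes to the warehouse floor with sample L.  [the loading dock: sample G | the warehouse floor: sample B, sample C, sample H, sample L, sample Q]
12. Porter goes back to the loading dock alone.  [the loading dock: sample G | the warehouse floor: sample B, sample C, sample H, sample L, sample Q]
13. Porter goes to the warehouse floor with sample G.  [the loading dock: — | the warehouse floor: sample B, sample C, sample G, sample H, sample L, sample Q]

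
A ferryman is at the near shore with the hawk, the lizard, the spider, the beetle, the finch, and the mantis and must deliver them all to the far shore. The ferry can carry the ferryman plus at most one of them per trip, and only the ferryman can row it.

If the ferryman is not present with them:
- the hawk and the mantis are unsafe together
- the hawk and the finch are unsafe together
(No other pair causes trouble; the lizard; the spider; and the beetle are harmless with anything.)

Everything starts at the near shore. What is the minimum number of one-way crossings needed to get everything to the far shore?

Counting alone: the ferryman can take at most 1 across per trip to the far shore, so moving all 6 needs at least 6 loaded trips out, with a return between consecutive ones — at least 11 crossings.
The safety rule pushes this higher. Following every safe sequence of crossings, the most of the 6 that can be at the far shore as the ferry arrives there on crossing 11 is 5 — never all 6.
So no plan with fewer than 13 crossings exists, and this one achieves 13:
1. Ferryman goes to the far shore with the hawk.
2. Ferryman goes back to the near shore alone.
3. Ferryman goes to the far shore with the lizard.
4. Ferryman goes back to the near shore alone.
5. Ferryman goes to the far shore with the spider.
6. Ferryman goes back to the near shore alone.
7. Ferryman goes to the far shore with the beetle.
8. Ferryman goes back to the near shore alone.
9. Ferryman goes to the far shore with the finch.
10. Ferryman goes back to the near shore with the hawk.
11. Ferryman goes to the far shore with the mantis.
12. Ferryman goes back to the near shore alone.
13. Ferryman goes to the far shore with the hawk.

13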